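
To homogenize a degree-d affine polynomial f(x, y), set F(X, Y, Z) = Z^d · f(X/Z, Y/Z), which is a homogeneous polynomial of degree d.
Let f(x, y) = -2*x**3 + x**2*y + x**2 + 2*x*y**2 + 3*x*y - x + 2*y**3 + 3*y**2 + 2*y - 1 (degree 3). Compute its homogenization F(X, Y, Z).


F(X, Y, Z) = -2*X**3 + X**2*Y + X**2*Z + 2*X*Y**2 + 3*X*Y*Z - X*Z**2 + 2*Y**3 + 3*Y**2*Z + 2*Y*Z**2 - Z**3

deg(f) = 3.
Substitute x = X/Z, y = Y/Z into f, then multiply by Z^3.
  monomial -2·x^3·y^0 ↦ -2·X^3·Y^0·Z^0.
  monomial 1·x^2·y^1 ↦ 1·X^2·Y^1·Z^0.
  monomial 1·x^2·y^0 ↦ 1·X^2·Y^0·Z^1.
  monomial 2·x^1·y^2 ↦ 2·X^1·Y^2·Z^0.
  monomial 3·x^1·y^1 ↦ 3·X^1·Y^1·Z^1.
  monomial -1·x^1·y^0 ↦ -1·X^1·Y^0·Z^2.
  monomial 2·x^0·y^3 ↦ 2·X^0·Y^3·Z^0.
  monomial 3·x^0·y^2 ↦ 3·X^0·Y^2·Z^1.
  monomial 2·x^0·y^1 ↦ 2·X^0·Y^1·Z^2.
  monomial -1·x^0·y^0 ↦ -1·X^0·Y^0·Z^3.
Collecting: F(X, Y, Z) = -2*X**3 + X**2*Y + X**2*Z + 2*X*Y**2 + 3*X*Y*Z - X*Z**2 + 2*Y**3 + 3*Y**2*Z + 2*Y*Z**2 - Z**3.


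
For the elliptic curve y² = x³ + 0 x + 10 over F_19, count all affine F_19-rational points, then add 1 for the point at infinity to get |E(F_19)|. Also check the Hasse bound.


Affine points = {(1, 7), (1, 12), (4, 6), (4, 13), (6, 6), (6, 13), (7, 7), (7, 12), (8, 3), (8, 16), (9, 6), (9, 13), (11, 7), (11, 12), (12, 3), (12, 16), (18, 3), (18, 16)}; affine count = 18; |E(F_19)| = 19.

Discriminant check: Δ ∝ 4a³ + 27b² = 4·0³ + 27·10² = 4·0 + 27·100 ≡ 2 (mod 19). Nonzero ⇒ E is nonsingular.
For each x ∈ F_19, compute rhs = x³ + 0·x + 10 mod 19, then count y ∈ F_19 with y² ≡ rhs.
  x = 0: rhs = 10, matching y values: none (0 points).
  x = 1: rhs = 11, matching y values: 7, 12 (2 points).
  x = 2: rhs = 18, matching y values: none (0 points).
  x = 3: rhs = 18, matching y values: none (0 points).
  x = 4: rhs = 17, matching y values: 6, 13 (2 points).
  x = 5: rhs = 2, matching y values: none (0 points).
  x = 6: rhs = 17, matching y values: 6, 13 (2 points).
  x = 7: rhs = 11, matching y values: 7, 12 (2 points).
  x = 8: rhs = 9, matching y values: 3, 16 (2 points).
  x = 9: rhs = 17, matching y values: 6, 13 (2 points).
  x = 10: rhs = 3, matching y values: none (0 points).
  x = 11: rhs = 11, matching y values: 7, 12 (2 points).
  x = 12: rhs = 9, matching y values: 3, 16 (2 points).
  x = 13: rhs = 3, matching y values: none (0 points).
  x = 14: rhs = 18, matching y values: none (0 points).
  x = 15: rhs = 3, matching y values: none (0 points).
  x = 16: rhs = 2, matching y values: none (0 points).
  x = 17: rhs = 2, matching y values: none (0 points).
  x = 18: rhs = 9, matching y values: 3, 16 (2 points).
Total affine count: 18.
Full point count |E(F_19)| = 18 + 1 = 19.
Hasse bound: |19 − (19+1)| = |-1| = 1 ≤ 2√19 ≈ 8.7178 ✓.


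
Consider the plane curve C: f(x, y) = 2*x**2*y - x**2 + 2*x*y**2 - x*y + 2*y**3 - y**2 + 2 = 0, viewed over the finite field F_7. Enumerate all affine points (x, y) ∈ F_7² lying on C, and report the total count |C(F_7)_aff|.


Affine F_7-points: {(0, 2), (2, 6), (3, 0), (4, 0), (5, 2), (6, 6)}; count = 6.

For each of the 49 pairs (x, y) ∈ F_7², evaluate f(x, y) mod 7. Record the zeros.
  x = 0: [0↦2, 1↦3, 2↦0, 3↦5, 4↦2, 5↦3, 6↦6]  zeros at y ∈ {2}
  x = 1: [0↦1, 1↦5, 2↦2, 3↦4, 4↦2, 5↦1, 6↦6]  zeros at y ∈ ∅
  x = 2: [0↦5, 1↦2, 2↦3, 3↦6, 4↦2, 5↦3, 6↦0]  zeros at y ∈ {6}
  x = 3: [0↦0, 1↦1, 2↦3, 3↦4, 4↦2, 5↦2, 6↦2]  zeros at y ∈ {0}
  x = 4: [0↦0, 1↦2, 2↦2, 3↦5, 4↦2, 5↦5, 6↦5]  zeros at y ∈ {0}
  x = 5: [0↦5, 1↦5, 2↦0, 3↦2, 4↦2, 5↦5, 6↦2]  zeros at y ∈ {2}
  x = 6: [0↦1, 1↦3, 2↦4, 3↦2, 4↦2, 5↦2, 6↦0]  zeros at y ∈ {6}
Collecting zeros: affine points = {(0, 2), (2, 6), (3, 0), (4, 0), (5, 2), (6, 6)}.
Total count |C(F_7)_aff| = 6.


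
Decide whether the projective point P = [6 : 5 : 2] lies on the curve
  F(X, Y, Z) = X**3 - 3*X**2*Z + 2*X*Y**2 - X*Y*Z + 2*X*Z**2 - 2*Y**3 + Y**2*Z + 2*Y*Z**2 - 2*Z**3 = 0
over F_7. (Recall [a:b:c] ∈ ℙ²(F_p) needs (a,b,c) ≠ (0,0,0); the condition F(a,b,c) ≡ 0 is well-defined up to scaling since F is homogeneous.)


F(6,5,2) ≡ 0 (mod 7); P is on the curve.

Evaluate F(6, 5, 2) term-by-term (mod 7).
  X**3 ↦ 1·216·1·1 = 216
  -3*X**2*Z ↦ -3·36·1·2 = -216
  2*X*Y**2 ↦ 2·6·25·1 = 300
  -X*Y*Z ↦ -1·6·5·2 = -60
  2*X*Z**2 ↦ 2·6·1·4 = 48
  -2*Y**3 ↦ -2·1·125·1 = -250
  Y**2*Z ↦ 1·1·25·2 = 50
  2*Y*Z**2 ↦ 2·1·5·4 = 40
  -2*Z**3 ↦ -2·1·1·8 = -16
Sum: F(6, 5, 2) = (216) + (-216) + (300) + (-60) + (48) + (-250) + (50) + (40) + (-16) = 112.
Reducing mod 7: 112 ≡ 0 (mod 7).
Since F(a, b, c) ≡ 0 (mod 7), P lies on the curve.


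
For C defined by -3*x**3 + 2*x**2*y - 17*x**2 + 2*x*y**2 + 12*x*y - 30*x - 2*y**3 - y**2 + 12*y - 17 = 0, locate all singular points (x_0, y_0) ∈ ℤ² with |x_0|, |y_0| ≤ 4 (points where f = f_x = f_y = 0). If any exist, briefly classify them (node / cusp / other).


Singular points: {(-2, -1)}; classification: node.

Compute partial derivatives:
  f_x = -9*x**2 + 4*x*y - 34*x + 2*y**2 + 12*y - 30.
  f_y = 2*x**2 + 4*x*y + 12*x - 6*y**2 - 2*y + 12.
Scan x_0 ∈ {−4, ..., 4}. For each x_0, f_y(x_0, y) is a polynomial in y; find its integer roots y ∈ {−4, ..., 4}, then test f_x and f at those candidates.
  x = -4: f_y(-4, y) = -6*y**2 - 18*y - 4; no integer root y with |y| ≤ 4.
  x = -3: f_y(-3, y) = -6*y**2 - 14*y - 6; no integer root y with |y| ≤ 4.
  x = -2: f_y(-2, y) = -6*y**2 - 10*y - 4; vanishes at y ∈ {-1}. (-2, -1): f_x = 0, f = 0 — SINGULAR.
  x = -1: f_y(-1, y) = -6*y**2 - 6*y + 2; no integer root y with |y| ≤ 4.
  x = 0: f_y(0, y) = -6*y**2 - 2*y + 12; no integer root y with |y| ≤ 4.
  x = 1: f_y(1, y) = -6*y**2 + 2*y + 26; no integer root y with |y| ≤ 4.
  x = 2: f_y(2, y) = -6*y**2 + 6*y + 44; no integer root y with |y| ≤ 4.
  x = 3: f_y(3, y) = -6*y**2 + 10*y + 66; no integer root y with |y| ≤ 4.
  x = 4: f_y(4, y) = -6*y**2 + 14*y + 92; no integer root y with |y| ≤ 4.
Only singular point on the grid: (-2, -1).
Classify: substitute x = -2 + u, y = -1 + v and expand: f = -3*u**3 + 2*u**2*v - u**2 + 2*u*v**2 - 2*v**3 + v**2.
No constant or linear terms (consistent with a singular point). Quadratic part: -u**2 + v**2. Cubic part: -3*u**3 + 2*u**2*v + 2*u*v**2 - 2*v**3.
The quadratic part v**2 - u**2 = (v − u)(v + u) splits into two distinct linear factors, so there are two distinct tangent lines y − -1 = ±(x − -2) — this is a node (ordinary double point).
Classification: node.


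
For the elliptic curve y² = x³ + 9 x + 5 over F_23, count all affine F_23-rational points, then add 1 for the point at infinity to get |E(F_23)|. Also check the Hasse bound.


Affine points = {(2, 10), (2, 13), (3, 6), (3, 17), (4, 6), (4, 17), (11, 3), (11, 20), (12, 1), (12, 22), (14, 0), (16, 6), (16, 17), (21, 5), (21, 18), (22, 8), (22, 15)}; affine count = 17; |E(F_23)| = 18.

Discriminant check: Δ ∝ 4a³ + 27b² = 4·9³ + 27·5² = 4·729 + 27·25 ≡ 3 (mod 23). Nonzero ⇒ E is nonsingular.
For each x ∈ F_23, compute rhs = x³ + 9·x + 5 mod 23, then count y ∈ F_23 with y² ≡ rhs.
  x = 0: rhs = 5, matching y values: none (0 points).
  x = 1: rhs = 15, matching y values: none (0 points).
  x = 2: rhs = 8, matching y values: 10, 13 (2 points).
  x = 3: rhs = 13, matching y values: 6, 17 (2 points).
  x = 4: rhs = 13, matching y values: 6, 17 (2 points).
  x = 5: rhs = 14, matching y values: none (0 points).
  x = 6: rhs = 22, matching y values: none (0 points).
  x = 7: rhs = 20, matching y values: none (0 points).
  x = 8: rhs = 14, matching y values: none (0 points).
  x = 9: rhs = 10, matching y values: none (0 points).
  x = 10: rhs = 14, matching y values: none (0 points).
  x = 11: rhs = 9, matching y values: 3, 20 (2 points).
  x = 12: rhs = 1, matching y values: 1, 22 (2 points).
  x = 13: rhs = 19, matching y values: none (0 points).
  x = 14: rhs = 0, matching y values: 0 (1 points).
  x = 15: rhs = 19, matching y values: none (0 points).
  x = 16: rhs = 13, matching y values: 6, 17 (2 points).
  x = 17: rhs = 11, matching y values: none (0 points).
  x = 18: rhs = 19, matching y values: none (0 points).
  x = 19: rhs = 20, matching y values: none (0 points).
  x = 20: rhs = 20, matching y values: none (0 points).
  x = 21: rhs = 2, matching y values: 5, 18 (2 points).
  x = 22: rhs = 18, matching y values: 8, 15 (2 points).
Total affine count: 17.
Full point count |E(F_23)| = 17 + 1 = 18.
Hasse bound: |18 − (23+1)| = |-6| = 6 ≤ 2√23 ≈ 9.5917 ✓.


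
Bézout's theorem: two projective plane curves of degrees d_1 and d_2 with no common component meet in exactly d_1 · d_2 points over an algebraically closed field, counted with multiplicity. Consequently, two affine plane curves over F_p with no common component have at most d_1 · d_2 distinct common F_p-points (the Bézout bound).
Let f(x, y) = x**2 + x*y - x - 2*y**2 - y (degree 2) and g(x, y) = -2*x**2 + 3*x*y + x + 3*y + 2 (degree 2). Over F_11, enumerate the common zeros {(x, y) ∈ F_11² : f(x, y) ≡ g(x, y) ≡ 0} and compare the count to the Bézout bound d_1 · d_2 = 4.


Common zeros: ∅; count = 0; Bézout bound = 4.

deg(f) = 2, deg(g) = 2, so Bézout bound = 4.
Scan x ∈ F_11. For each x, list the y ∈ F_11 with f(x, y) ≡ 0 and those with g(x, y) ≡ 0 (mod 11); the common zeros in that column are the intersection.
  x = 0: f ≡ 0 at y ∈ {0, 5}; g ≡ 0 at y ∈ {3}; common: ∅.
  x = 1: f ≡ 0 at y ∈ {0}; g ≡ 0 at y ∈ {9}; common: ∅.
  x = 2: f ≡ 0 at y ∈ ∅; g ≡ 0 at y ∈ {9}; common: ∅.
  x = 3: f ≡ 0 at y ∈ ∅; g ≡ 0 at y ∈ {2}; common: ∅.
  x = 4: f ≡ 0 at y ∈ ∅; g ≡ 0 at y ∈ {1}; common: ∅.
  x = 5: f ≡ 0 at y ∈ {1}; g ≡ 0 at y ∈ {3}; common: ∅.
  x = 6: f ≡ 0 at y ∈ {1, 7}; g ≡ 0 at y ∈ {2}; common: ∅.
  x = 7: f ≡ 0 at y ∈ {5, 9}; g ≡ 0 at y ∈ {6}; common: ∅.
  x = 8: f ≡ 0 at y ∈ ∅; g ≡ 0 at y ∈ {6}; common: ∅.
  x = 9: f ≡ 0 at y ∈ ∅; g ≡ 0 at y ∈ {1}; common: ∅.
  x = 10: f ≡ 0 at y ∈ {3, 7}; g ≡ 0 at y ∈ ∅; common: ∅.
Collecting: common zeros = ∅, so the count is 0.
Comparison with the Bézout bound: 0 ≤ 4 = deg(f)·deg(g), as expected for curves with no common component (the affine F_11-count falls short of the bound because intersections may lie at infinity, over extension fields, or carry multiplicity).


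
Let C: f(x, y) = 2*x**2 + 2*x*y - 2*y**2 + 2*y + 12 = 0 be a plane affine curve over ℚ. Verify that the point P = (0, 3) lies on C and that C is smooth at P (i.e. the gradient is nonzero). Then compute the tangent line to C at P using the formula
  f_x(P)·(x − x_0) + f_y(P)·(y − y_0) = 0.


Tangent line at P: 6*x - 10*y + 30 = 0.

Step 1: f(0, 3) = 0, so P lies on C.
Step 2: partial derivatives
  f_x(x, y) = 4*x + 2*y, f_y(x, y) = 2*x - 4*y + 2.
  f_x(P) = 6, f_y(P) = -10 (gradient nonzero, so P is smooth).
Step 3: tangent line at P: 6·(x − 0) + -10·(y − 3) = 0.
Expanding: 6*x - 10*y + 30 = 0.


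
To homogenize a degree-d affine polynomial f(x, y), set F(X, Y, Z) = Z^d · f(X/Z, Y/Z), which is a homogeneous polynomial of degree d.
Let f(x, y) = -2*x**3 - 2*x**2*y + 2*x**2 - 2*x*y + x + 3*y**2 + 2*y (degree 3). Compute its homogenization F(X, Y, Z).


F(X, Y, Z) = -2*X**3 - 2*X**2*Y + 2*X**2*Z - 2*X*Y*Z + X*Z**2 + 3*Y**2*Z + 2*Y*Z**2

deg(f) = 3.
Substitute x = X/Z, y = Y/Z into f, then multiply by Z^3.
  monomial -2·x^3·y^0 ↦ -2·X^3·Y^0·Z^0.
  monomial -2·x^2·y^1 ↦ -2·X^2·Y^1·Z^0.
  monomial 2·x^2·y^0 ↦ 2·X^2·Y^0·Z^1.
  monomial -2·x^1·y^1 ↦ -2·X^1·Y^1·Z^1.
  monomial 1·x^1·y^0 ↦ 1·X^1·Y^0·Z^2.
  monomial 3·x^0·y^2 ↦ 3·X^0·Y^2·Z^1.
  monomial 2·x^0·y^1 ↦ 2·X^0·Y^1·Z^2.
Collecting: F(X, Y, Z) = -2*X**3 - 2*X**2*Y + 2*X**2*Z - 2*X*Y*Z + X*Z**2 + 3*Y**2*Z + 2*Y*Z**2.


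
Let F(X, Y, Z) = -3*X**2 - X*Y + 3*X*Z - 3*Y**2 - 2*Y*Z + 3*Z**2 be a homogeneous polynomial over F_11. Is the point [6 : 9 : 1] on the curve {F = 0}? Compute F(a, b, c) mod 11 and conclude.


F(6,9,1) ≡ 5 (mod 11); P is NOT on the curve.

Evaluate F(6, 9, 1) term-by-term (mod 11).
  -3*X**2 ↦ -3·36·1·1 = -108
  -X*Y ↦ -1·6·9·1 = -54
  3*X*Z ↦ 3·6·1·1 = 18
  -3*Y**2 ↦ -3·1·81·1 = -243
  -2*Y*Z ↦ -2·1·9·1 = -18
  3*Z**2 ↦ 3·1·1·1 = 3
Sum: F(6, 9, 1) = (-108) + (-54) + (18) + (-243) + (-18) + (3) = -402.
Reducing mod 11: -402 ≡ 5 (mod 11).
Since F(a, b, c) ≡ 5 ≠ 0 (mod 11), P does NOT lie on the curve.


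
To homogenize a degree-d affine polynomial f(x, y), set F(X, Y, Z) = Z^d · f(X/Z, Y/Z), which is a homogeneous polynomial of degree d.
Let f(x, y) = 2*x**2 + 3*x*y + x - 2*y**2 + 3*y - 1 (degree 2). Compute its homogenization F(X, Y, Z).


F(X, Y, Z) = 2*X**2 + 3*X*Y + X*Z - 2*Y**2 + 3*Y*Z - Z**2

deg(f) = 2.
Substitute x = X/Z, y = Y/Z into f, then multiply by Z^2.
  monomial 2·x^2·y^0 ↦ 2·X^2·Y^0·Z^0.
  monomial 3·x^1·y^1 ↦ 3·X^1·Y^1·Z^0.
  monomial 1·x^1·y^0 ↦ 1·X^1·Y^0·Z^1.
  monomial -2·x^0·y^2 ↦ -2·X^0·Y^2·Z^0.
  monomial 3·x^0·y^1 ↦ 3·X^0·Y^1·Z^1.
  monomial -1·x^0·y^0 ↦ -1·X^0·Y^0·Z^2.
Collecting: F(X, Y, Z) = 2*X**2 + 3*X*Y + X*Z - 2*Y**2 + 3*Y*Z - Z**2.


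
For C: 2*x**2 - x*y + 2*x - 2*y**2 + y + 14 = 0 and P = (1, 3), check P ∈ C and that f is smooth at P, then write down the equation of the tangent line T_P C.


Tangent line at P: 3*x - 12*y + 33 = 0.

Step 1: f(1, 3) = 0, so P lies on C.
Step 2: partial derivatives
  f_x(x, y) = 4*x - y + 2, f_y(x, y) = -x - 4*y + 1.
  f_x(P) = 3, f_y(P) = -12 (gradient nonzero, so P is smooth).
Step 3: tangent line at P: 3·(x − 1) + -12·(y − 3) = 0.
Expanding: 3*x - 12*y + 33 = 0.


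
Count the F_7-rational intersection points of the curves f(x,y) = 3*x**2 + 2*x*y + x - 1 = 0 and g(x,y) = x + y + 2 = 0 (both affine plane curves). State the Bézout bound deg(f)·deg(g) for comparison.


Common zeros: ∅; count = 0; Bézout bound = 2.

deg(f) = 2, deg(g) = 1, so Bézout bound = 2.
Scan x ∈ F_7. For each x, list the y ∈ F_7 with f(x, y) ≡ 0 and those with g(x, y) ≡ 0 (mod 7); the common zeros in that column are the intersection.
  x = 0: f ≡ 0 at y ∈ ∅; g ≡ 0 at y ∈ {5}; common: ∅.
  x = 1: f ≡ 0 at y ∈ {2}; g ≡ 0 at y ∈ {4}; common: ∅.
  x = 2: f ≡ 0 at y ∈ {2}; g ≡ 0 at y ∈ {3}; common: ∅.
  x = 3: f ≡ 0 at y ∈ {1}; g ≡ 0 at y ∈ {2}; common: ∅.
  x = 4: f ≡ 0 at y ∈ {5}; g ≡ 0 at y ∈ {1}; common: ∅.
  x = 5: f ≡ 0 at y ∈ {4}; g ≡ 0 at y ∈ {0}; common: ∅.
  x = 6: f ≡ 0 at y ∈ {4}; g ≡ 0 at y ∈ {6}; common: ∅.
Collecting: common zeros = ∅, so the count is 0.
Comparison with the Bézout bound: 0 ≤ 2 = deg(f)·deg(g), as expected for curves with no common component (the affine F_7-count falls short of the bound because intersections may lie at infinity, over extension fields, or carry multiplicity).


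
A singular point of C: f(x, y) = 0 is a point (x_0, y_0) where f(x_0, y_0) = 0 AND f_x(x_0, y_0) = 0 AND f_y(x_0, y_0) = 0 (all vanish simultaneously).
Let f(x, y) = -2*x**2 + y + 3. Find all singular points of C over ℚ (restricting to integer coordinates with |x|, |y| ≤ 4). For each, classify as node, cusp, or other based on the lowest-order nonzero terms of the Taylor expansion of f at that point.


No singular points in the scanned grid; C is smooth there.

Compute partial derivatives:
  f_x = -4*x.
  f_y = 1.
f_y = 1 is a nonzero constant, so f_y never vanishes: no point (x, y) can satisfy f = f_x = f_y = 0. In particular no (x, y) ∈ {−4, ..., 4}² is singular; the curve is smooth.


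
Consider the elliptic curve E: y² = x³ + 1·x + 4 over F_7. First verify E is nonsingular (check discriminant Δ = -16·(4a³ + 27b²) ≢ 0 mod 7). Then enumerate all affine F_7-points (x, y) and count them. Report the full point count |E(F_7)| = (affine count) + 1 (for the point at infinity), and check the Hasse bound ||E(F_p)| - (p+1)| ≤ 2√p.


Affine points = {(0, 2), (0, 5), (2, 0), (4, 3), (4, 4), (5, 1), (5, 6), (6, 3), (6, 4)}; affine count = 9; |E(F_7)| = 10.

Discriminant check: Δ ∝ 4a³ + 27b² = 4·1³ + 27·4² = 4·1 + 27·16 ≡ 2 (mod 7). Nonzero ⇒ E is nonsingular.
For each x ∈ F_7, compute rhs = x³ + 1·x + 4 mod 7, then count y ∈ F_7 with y² ≡ rhs.
  x = 0: rhs = 4, matching y values: 2, 5 (2 points).
  x = 1: rhs = 6, matching y values: none (0 points).
  x = 2: rhs = 0, matching y values: 0 (1 points).
  x = 3: rhs = 6, matching y values: none (0 points).
  x = 4: rhs = 2, matching y values: 3, 4 (2 points).
  x = 5: rhs = 1, matching y values: 1, 6 (2 points).
  x = 6: rhs = 2, matching y values: 3, 4 (2 points).
Total affine count: 9.
Full point count |E(F_7)| = 9 + 1 = 10.
Hasse bound: |10 − (7+1)| = |2| = 2 ≤ 2√7 ≈ 5.2915 ✓.


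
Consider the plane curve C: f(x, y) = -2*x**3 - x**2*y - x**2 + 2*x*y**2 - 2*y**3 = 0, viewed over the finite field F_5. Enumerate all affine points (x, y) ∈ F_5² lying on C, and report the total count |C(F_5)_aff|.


Affine F_5-points: {(0, 0), (2, 0), (2, 3), (2, 4), (3, 3), (4, 2)}; count = 6.

For each of the 25 pairs (x, y) ∈ F_5², evaluate f(x, y) mod 5. Record the zeros.
  x = 0: [0↦0, 1↦3, 2↦4, 3↦1, 4↦2]  zeros at y ∈ {0}
  x = 1: [0↦2, 1↦1, 2↦2, 3↦3, 4↦2]  zeros at y ∈ ∅
  x = 2: [0↦0, 1↦3, 2↦2, 3↦0, 4↦0]  zeros at y ∈ {0, 3, 4}
  x = 3: [0↦2, 1↦2, 2↦2, 3↦0, 4↦4]  zeros at y ∈ {3}
  x = 4: [0↦1, 1↦1, 2↦0, 3↦1, 4↦2]  zeros at y ∈ {2}
Collecting zeros: affine points = {(0, 0), (2, 0), (2, 3), (2, 4), (3, 3), (4, 2)}.
Total count |C(F_5)_aff| = 6.


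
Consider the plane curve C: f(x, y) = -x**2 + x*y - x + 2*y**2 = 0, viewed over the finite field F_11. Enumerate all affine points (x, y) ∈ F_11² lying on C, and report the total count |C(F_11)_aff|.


Affine F_11-points: {(0, 0), (4, 10), (5, 4), (5, 10), (6, 2), (6, 6), (9, 4), (9, 8), (10, 0), (10, 6)}; count = 10.

For each of the 121 pairs (x, y) ∈ F_11², evaluate f(x, y) mod 11. Record the zeros.
  x = 0: [0↦0, 1↦2, 2↦8, 3↦7, 4↦10, 5↦6, 6↦6, 7↦10, 8↦7, 9↦8, 10↦2]  zeros at y ∈ {0}
  x = 1: [0↦9, 1↦1, 2↦8, 3↦8, 4↦1, 5↦9, 6↦10, 7↦4, 8↦2, 9↦4, 10↦10]  zeros at y ∈ ∅
  x = 2: [0↦5, 1↦9, 2↦6, 3↦7, 4↦1, 5↦10, 6↦1, 7↦7, 8↦6, 9↦9, 10↦5]  zeros at y ∈ ∅
  x = 3: [0↦10, 1↦4, 2↦2, 3↦4, 4↦10, 5↦9, 6↦1, 7↦8, 8↦8, 9↦1, 10↦9]  zeros at y ∈ ∅
  x = 4: [0↦2, 1↦8, 2↦7, 3↦10, 4↦6, 5↦6, 6↦10, 7↦7, 8↦8, 9↦2, 10↦0]  zeros at y ∈ {10}
  x = 5: [0↦3, 1↦10, 2↦10, 3↦3, 4↦0, 5↦1, 6↦6, 7↦4, 8↦6, 9↦1, 10↦0]  zeros at y ∈ {4, 10}
  x = 6: [0↦2, 1↦10, 2↦0, 3↦5, 4↦3, 5↦5, 6↦0, 7↦10, 8↦2, 9↦9, 10↦9]  zeros at y ∈ {2, 6}
  x = 7: [0↦10, 1↦8, 2↦10, 3↦5, 4↦4, 5↦7, 6↦3, 7↦3, 8↦7, 9↦4, 10↦5]  zeros at y ∈ ∅
  x = 8: [0↦5, 1↦4, 2↦7, 3↦3, 4↦3, 5↦7, 6↦4, 7↦5, 8↦10, 9↦8, 10↦10]  zeros at y ∈ ∅
  x = 9: [0↦9, 1↦9, 2↦2, 3↦10, 4↦0, 5↦5, 6↦3, 7↦5, 8↦0, 9↦10, 10↦2]  zeros at y ∈ {4, 8}
  x = 10: [0↦0, 1↦1, 2↦6, 3↦4, 4↦6, 5↦1, 6↦0, 7↦3, 8↦10, 9↦10, 10↦3]  zeros at y ∈ {0, 6}
Collecting zeros: affine points = {(0, 0), (4, 10), (5, 4), (5, 10), (6, 2), (6, 6), (9, 4), (9, 8), (10, 0), (10, 6)}.
Total count |C(F_11)_aff| = 10.


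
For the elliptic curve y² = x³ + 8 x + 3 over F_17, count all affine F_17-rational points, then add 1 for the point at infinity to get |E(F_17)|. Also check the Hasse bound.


Affine points = {(5, 7), (5, 10), (8, 1), (8, 16), (12, 5), (12, 12), (13, 3), (13, 14), (15, 8), (15, 9)}; affine count = 10; |E(F_17)| = 11.

Discriminant check: Δ ∝ 4a³ + 27b² = 4·8³ + 27·3² = 4·512 + 27·9 ≡ 13 (mod 17). Nonzero ⇒ E is nonsingular.
For each x ∈ F_17, compute rhs = x³ + 8·x + 3 mod 17, then count y ∈ F_17 with y² ≡ rhs.
  x = 0: rhs = 3, matching y values: none (0 points).
  x = 1: rhs = 12, matching y values: none (0 points).
  x = 2: rhs = 10, matching y values: none (0 points).
  x = 3: rhs = 3, matching y values: none (0 points).
  x = 4: rhs = 14, matching y values: none (0 points).
  x = 5: rhs = 15, matching y values: 7, 10 (2 points).
  x = 6: rhs = 12, matching y values: none (0 points).
  x = 7: rhs = 11, matching y values: none (0 points).
  x = 8: rhs = 1, matching y values: 1, 16 (2 points).
  x = 9: rhs = 5, matching y values: none (0 points).
  x = 10: rhs = 12, matching y values: none (0 points).
  x = 11: rhs = 11, matching y values: none (0 points).
  x = 12: rhs = 8, matching y values: 5, 12 (2 points).
  x = 13: rhs = 9, matching y values: 3, 14 (2 points).
  x = 14: rhs = 3, matching y values: none (0 points).
  x = 15: rhs = 13, matching y values: 8, 9 (2 points).
  x = 16: rhs = 11, matching y values: none (0 points).
Total affine count: 10.
Full point count |E(F_17)| = 10 + 1 = 11.
Hasse bound: |11 − (17+1)| = |-7| = 7 ≤ 2√17 ≈ 8.2462 ✓.


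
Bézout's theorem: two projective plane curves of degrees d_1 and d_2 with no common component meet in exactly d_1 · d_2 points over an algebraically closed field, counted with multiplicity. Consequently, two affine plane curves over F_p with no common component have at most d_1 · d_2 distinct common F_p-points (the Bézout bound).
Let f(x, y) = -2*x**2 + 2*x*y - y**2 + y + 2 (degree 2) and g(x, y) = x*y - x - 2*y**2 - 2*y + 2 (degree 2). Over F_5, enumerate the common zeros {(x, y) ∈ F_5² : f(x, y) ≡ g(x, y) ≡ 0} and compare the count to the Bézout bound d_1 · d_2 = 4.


Common zeros: {(0, 2), (1, 3)}; count = 2; Bézout bound = 4.

deg(f) = 2, deg(g) = 2, so Bézout bound = 4.
Scan x ∈ F_5. For each x, list the y ∈ F_5 with f(x, y) ≡ 0 and those with g(x, y) ≡ 0 (mod 5); the common zeros in that column are the intersection.
  x = 0: f ≡ 0 at y ∈ {2, 4}; g ≡ 0 at y ∈ {2}; common: {2}.
  x = 1: f ≡ 0 at y ∈ {0, 3}; g ≡ 0 at y ∈ {3, 4}; common: {3}.
  x = 2: f ≡ 0 at y ∈ {2, 3}; g ≡ 0 at y ∈ {0}; common: ∅.
  x = 3: f ≡ 0 at y ∈ {1}; g ≡ 0 at y ∈ ∅; common: ∅.
  x = 4: f ≡ 0 at y ∈ {0, 4}; g ≡ 0 at y ∈ ∅; common: ∅.
Collecting: common zeros = {(0, 2), (1, 3)}, so the count is 2.
Comparison with the Bézout bound: 2 ≤ 4 = deg(f)·deg(g), as expected for curves with no common component (the affine F_5-count falls short of the bound because intersections may lie at infinity, over extension fields, or carry multiplicity).


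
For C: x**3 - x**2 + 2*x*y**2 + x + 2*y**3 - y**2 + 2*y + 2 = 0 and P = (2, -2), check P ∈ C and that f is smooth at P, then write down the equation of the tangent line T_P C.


Tangent line at P: 17*x + 14*y - 6 = 0.

Step 1: f(2, -2) = 0, so P lies on C.
Step 2: partial derivatives
  f_x(x, y) = 3*x**2 - 2*x + 2*y**2 + 1, f_y(x, y) = 4*x*y + 6*y**2 - 2*y + 2.
  f_x(P) = 17, f_y(P) = 14 (gradient nonzero, so P is smooth).
Step 3: tangent line at P: 17·(x − 2) + 14·(y − -2) = 0.
Expanding: 17*x + 14*y - 6 = 0.


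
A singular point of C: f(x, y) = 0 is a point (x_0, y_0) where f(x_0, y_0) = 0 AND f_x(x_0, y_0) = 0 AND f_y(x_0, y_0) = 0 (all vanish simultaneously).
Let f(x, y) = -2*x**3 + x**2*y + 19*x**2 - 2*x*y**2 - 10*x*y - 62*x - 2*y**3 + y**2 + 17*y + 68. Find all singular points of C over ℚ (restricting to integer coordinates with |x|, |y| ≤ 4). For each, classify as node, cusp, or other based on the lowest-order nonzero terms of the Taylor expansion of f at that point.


Singular points: {(3, -1)}; classification: cusp.

Compute partial derivatives:
  f_x = -6*x**2 + 2*x*y + 38*x - 2*y**2 - 10*y - 62.
  f_y = x**2 - 4*x*y - 10*x - 6*y**2 + 2*y + 17.
Scan x_0 ∈ {−4, ..., 4}. For each x_0, f_y(x_0, y) is a polynomial in y; find its integer roots y ∈ {−4, ..., 4}, then test f_x and f at those candidates.
  x = -4: f_y(-4, y) = -6*y**2 + 18*y + 73; no integer root y with |y| ≤ 4.
  x = -3: f_y(-3, y) = -6*y**2 + 14*y + 56; no integer root y with |y| ≤ 4.
  x = -2: f_y(-2, y) = -6*y**2 + 10*y + 41; no integer root y with |y| ≤ 4.
  x = -1: f_y(-1, y) = -6*y**2 + 6*y + 28; no integer root y with |y| ≤ 4.
  x = 0: f_y(0, y) = -6*y**2 + 2*y + 17; no integer root y with |y| ≤ 4.
  x = 1: f_y(1, y) = -6*y**2 - 2*y + 8; vanishes at y ∈ {1}. (1, 1): f_x = -40 ≠ 0.
  x = 2: f_y(2, y) = -6*y**2 - 6*y + 1; no integer root y with |y| ≤ 4.
  x = 3: f_y(3, y) = -6*y**2 - 10*y - 4; vanishes at y ∈ {-1}. (3, -1): f_x = 0, f = 0 — SINGULAR.
  x = 4: f_y(4, y) = -6*y**2 - 14*y - 7; no integer root y with |y| ≤ 4.
Only singular point on the grid: (3, -1).
Classify: substitute x = 3 + u, y = -1 + v and expand: f = -2*u**3 + u**2*v - 2*u*v**2 - 2*v**3 + v**2.
No constant or linear terms (consistent with a singular point). Quadratic part: v**2. Cubic part: -2*u**3 + u**2*v - 2*u*v**2 - 2*v**3.
The quadratic part v**2 is a perfect square, so there is a single (double) tangent line v = 0, i.e. y = -1. Restricting the cubic part to that line (v = 0) leaves -2*u**3 ≠ 0, so f is not divisible by v and the branch is v² ≈ 2*u**3 to lowest order — this is a cusp.
Classification: cusp.


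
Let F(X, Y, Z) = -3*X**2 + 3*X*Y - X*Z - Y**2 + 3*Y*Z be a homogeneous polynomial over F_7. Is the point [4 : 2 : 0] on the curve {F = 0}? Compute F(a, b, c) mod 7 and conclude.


F(4,2,0) ≡ 0 (mod 7); P is on the curve.

Evaluate F(4, 2, 0) term-by-term (mod 7).
  -3*X**2 ↦ -3·16·1·1 = -48
  3*X*Y ↦ 3·4·2·1 = 24
  -X*Z ↦ -1·4·1·0 = 0
  -Y**2 ↦ -1·1·4·1 = -4
  3*Y*Z ↦ 3·1·2·0 = 0
Sum: F(4, 2, 0) = (-48) + (24) + (0) + (-4) + (0) = -28.
Reducing mod 7: -28 ≡ 0 (mod 7).
Since F(a, b, c) ≡ 0 (mod 7), P lies on the curve.


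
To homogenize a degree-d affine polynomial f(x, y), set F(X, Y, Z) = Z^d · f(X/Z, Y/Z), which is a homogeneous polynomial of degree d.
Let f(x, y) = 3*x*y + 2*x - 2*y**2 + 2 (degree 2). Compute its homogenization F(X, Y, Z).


F(X, Y, Z) = 3*X*Y + 2*X*Z - 2*Y**2 + 2*Z**2

deg(f) = 2.
Substitute x = X/Z, y = Y/Z into f, then multiply by Z^2.
  monomial 3·x^1·y^1 ↦ 3·X^1·Y^1·Z^0.
  monomial 2·x^1·y^0 ↦ 2·X^1·Y^0·Z^1.
  monomial -2·x^0·y^2 ↦ -2·X^0·Y^2·Z^0.
  monomial 2·x^0·y^0 ↦ 2·X^0·Y^0·Z^2.
Collecting: F(X, Y, Z) = 3*X*Y + 2*X*Z - 2*Y**2 + 2*Z**2.


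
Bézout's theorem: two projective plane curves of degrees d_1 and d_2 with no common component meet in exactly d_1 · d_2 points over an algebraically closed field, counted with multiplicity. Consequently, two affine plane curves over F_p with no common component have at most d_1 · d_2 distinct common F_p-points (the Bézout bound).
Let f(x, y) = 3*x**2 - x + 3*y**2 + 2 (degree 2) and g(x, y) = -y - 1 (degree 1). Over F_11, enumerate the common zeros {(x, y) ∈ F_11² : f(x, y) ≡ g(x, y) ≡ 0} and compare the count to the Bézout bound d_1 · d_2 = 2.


Common zeros: ∅; count = 0; Bézout bound = 2.

deg(f) = 2, deg(g) = 1, so Bézout bound = 2.
Scan x ∈ F_11. For each x, list the y ∈ F_11 with f(x, y) ≡ 0 and those with g(x, y) ≡ 0 (mod 11); the common zeros in that column are the intersection.
  x = 0: f ≡ 0 at y ∈ {5, 6}; g ≡ 0 at y ∈ {10}; common: ∅.
  x = 1: f ≡ 0 at y ∈ ∅; g ≡ 0 at y ∈ {10}; common: ∅.
  x = 2: f ≡ 0 at y ∈ ∅; g ≡ 0 at y ∈ {10}; common: ∅.
  x = 3: f ≡ 0 at y ∈ ∅; g ≡ 0 at y ∈ {10}; common: ∅.
  x = 4: f ≡ 0 at y ∈ {5, 6}; g ≡ 0 at y ∈ {10}; common: ∅.
  x = 5: f ≡ 0 at y ∈ {3, 8}; g ≡ 0 at y ∈ {10}; common: ∅.
  x = 6: f ≡ 0 at y ∈ ∅; g ≡ 0 at y ∈ {10}; common: ∅.
  x = 7: f ≡ 0 at y ∈ {2, 9}; g ≡ 0 at y ∈ {10}; common: ∅.
  x = 8: f ≡ 0 at y ∈ {2, 9}; g ≡ 0 at y ∈ {10}; common: ∅.
  x = 9: f ≡ 0 at y ∈ ∅; g ≡ 0 at y ∈ {10}; common: ∅.
  x = 10: f ≡ 0 at y ∈ {3, 8}; g ≡ 0 at y ∈ {10}; common: ∅.
Collecting: common zeros = ∅, so the count is 0.
Comparison with the Bézout bound: 0 ≤ 2 = deg(f)·deg(g), as expected for curves with no common component (the affine F_11-count falls short of the bound because intersections may lie at infinity, over extension fields, or carry multiplicity).


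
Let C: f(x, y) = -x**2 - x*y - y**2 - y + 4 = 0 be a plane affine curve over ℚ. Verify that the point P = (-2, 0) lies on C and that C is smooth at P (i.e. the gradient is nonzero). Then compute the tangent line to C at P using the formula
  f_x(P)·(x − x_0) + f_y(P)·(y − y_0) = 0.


Tangent line at P: 4*x + y + 8 = 0.

Step 1: f(-2, 0) = 0, so P lies on C.
Step 2: partial derivatives
  f_x(x, y) = -2*x - y, f_y(x, y) = -x - 2*y - 1.
  f_x(P) = 4, f_y(P) = 1 (gradient nonzero, so P is smooth).
Step 3: tangent line at P: 4·(x − -2) + 1·(y − 0) = 0.
Expanding: 4*x + y + 8 = 0.


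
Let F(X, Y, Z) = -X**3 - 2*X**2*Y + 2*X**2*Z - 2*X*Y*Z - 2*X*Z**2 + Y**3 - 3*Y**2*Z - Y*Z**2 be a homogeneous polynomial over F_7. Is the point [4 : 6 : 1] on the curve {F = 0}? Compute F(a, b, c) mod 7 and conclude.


F(4,6,1) ≡ 4 (mod 7); P is NOT on the curve.

Evaluate F(4, 6, 1) term-by-term (mod 7).
  -X**3 ↦ -1·64·1·1 = -64
  -2*X**2*Y ↦ -2·16·6·1 = -192
  2*X**2*Z ↦ 2·16·1·1 = 32
  -2*X*Y*Z ↦ -2·4·6·1 = -48
  -2*X*Z**2 ↦ -2·4·1·1 = -8
  Y**3 ↦ 1·1·216·1 = 216
  -3*Y**2*Z ↦ -3·1·36·1 = -108
  -Y*Z**2 ↦ -1·1·6·1 = -6
Sum: F(4, 6, 1) = (-64) + (-192) + (32) + (-48) + (-8) + (216) + (-108) + (-6) = -178.
Reducing mod 7: -178 ≡ 4 (mod 7).
Since F(a, b, c) ≡ 4 ≠ 0 (mod 7), P does NOT lie on the curve.


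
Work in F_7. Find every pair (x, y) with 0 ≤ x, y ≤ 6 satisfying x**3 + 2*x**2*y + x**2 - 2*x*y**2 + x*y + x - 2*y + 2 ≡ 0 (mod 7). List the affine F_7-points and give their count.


Affine F_7-points: {(0, 1), (3, 4), (3, 5), (4, 1), (4, 5), (6, 2)}; count = 6.

For each of the 49 pairs (x, y) ∈ F_7², evaluate f(x, y) mod 7. Record the zeros.
  x = 0: [0↦2, 1↦0, 2↦5, 3↦3, 4↦1, 5↦6, 6↦4]  zeros at y ∈ {1}
  x = 1: [0↦5, 1↦4, 2↦6, 3↦4, 4↦5, 5↦2, 6↦2]  zeros at y ∈ ∅
  x = 2: [0↦2, 1↦6, 2↦2, 3↦4, 4↦5, 5↦5, 6↦4]  zeros at y ∈ ∅
  x = 3: [0↦6, 1↦5, 2↦6, 3↦2, 4↦0, 5↦0, 6↦2]  zeros at y ∈ {4, 5}
  x = 4: [0↦2, 1↦0, 2↦3, 3↦4, 4↦3, 5↦0, 6↦2]  zeros at y ∈ {1, 5}
  x = 5: [0↦3, 1↦4, 2↦6, 3↦2, 4↦6, 5↦4, 6↦3]  zeros at y ∈ ∅
  x = 6: [0↦1, 1↦2, 2↦0, 3↦2, 4↦1, 5↦4, 6↦4]  zeros at y ∈ {2}
Collecting zeros: affine points = {(0, 1), (3, 4), (3, 5), (4, 1), (4, 5), (6, 2)}.
Total count |C(F_7)_aff| = 6.


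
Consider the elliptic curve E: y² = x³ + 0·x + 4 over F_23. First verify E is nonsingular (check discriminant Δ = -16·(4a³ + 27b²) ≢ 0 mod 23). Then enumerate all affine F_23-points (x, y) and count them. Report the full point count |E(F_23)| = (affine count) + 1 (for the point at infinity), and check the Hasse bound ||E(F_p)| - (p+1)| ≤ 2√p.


Affine points = {(0, 2), (0, 21), (2, 9), (2, 14), (3, 10), (3, 13), (6, 6), (6, 17), (7, 5), (7, 18), (11, 1), (11, 22), (13, 4), (13, 19), (16, 11), (16, 12), (17, 8), (17, 15), (19, 3), (19, 20), (20, 0), (22, 7), (22, 16)}; affine count = 23; |E(F_23)| = 24.

Discriminant check: Δ ∝ 4a³ + 27b² = 4·0³ + 27·4² = 4·0 + 27·16 ≡ 18 (mod 23). Nonzero ⇒ E is nonsingular.
For each x ∈ F_23, compute rhs = x³ + 0·x + 4 mod 23, then count y ∈ F_23 with y² ≡ rhs.
  x = 0: rhs = 4, matching y values: 2, 21 (2 points).
  x = 1: rhs = 5, matching y values: none (0 points).
  x = 2: rhs = 12, matching y values: 9, 14 (2 points).
  x = 3: rhs = 8, matching y values: 10, 13 (2 points).
  x = 4: rhs = 22, matching y values: none (0 points).
  x = 5: rhs = 14, matching y values: none (0 points).
  x = 6: rhs = 13, matching y values: 6, 17 (2 points).
  x = 7: rhs = 2, matching y values: 5, 18 (2 points).
  x = 8: rhs = 10, matching y values: none (0 points).
  x = 9: rhs = 20, matching y values: none (0 points).
  x = 10: rhs = 15, matching y values: none (0 points).
  x = 11: rhs = 1, matching y values: 1, 22 (2 points).
  x = 12: rhs = 7, matching y values: none (0 points).
  x = 13: rhs = 16, matching y values: 4, 19 (2 points).
  x = 14: rhs = 11, matching y values: none (0 points).
  x = 15: rhs = 21, matching y values: none (0 points).
  x = 16: rhs = 6, matching y values: 11, 12 (2 points).
  x = 17: rhs = 18, matching y values: 8, 15 (2 points).
  x = 18: rhs = 17, matching y values: none (0 points).
  x = 19: rhs = 9, matching y values: 3, 20 (2 points).
  x = 20: rhs = 0, matching y values: 0 (1 points).
  x = 21: rhs = 19, matching y values: none (0 points).
  x = 22: rhs = 3, matching y values: 7, 16 (2 points).
Total affine count: 23.
Full point count |E(F_23)| = 23 + 1 = 24.
Hasse bound: |24 − (23+1)| = |0| = 0 ≤ 2√23 ≈ 9.5917 ✓.


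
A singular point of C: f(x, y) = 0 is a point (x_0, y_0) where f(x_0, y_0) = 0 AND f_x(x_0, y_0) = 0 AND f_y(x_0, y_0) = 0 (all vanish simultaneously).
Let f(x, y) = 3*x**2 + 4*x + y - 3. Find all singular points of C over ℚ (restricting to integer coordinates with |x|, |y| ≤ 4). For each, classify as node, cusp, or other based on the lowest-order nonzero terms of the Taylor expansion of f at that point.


No singular points in the scanned grid; C is smooth there.

Compute partial derivatives:
  f_x = 6*x + 4.
  f_y = 1.
f_y = 1 is a nonzero constant, so f_y never vanishes: no point (x, y) can satisfy f = f_x = f_y = 0. In particular no (x, y) ∈ {−4, ..., 4}² is singular; the curve is smooth.


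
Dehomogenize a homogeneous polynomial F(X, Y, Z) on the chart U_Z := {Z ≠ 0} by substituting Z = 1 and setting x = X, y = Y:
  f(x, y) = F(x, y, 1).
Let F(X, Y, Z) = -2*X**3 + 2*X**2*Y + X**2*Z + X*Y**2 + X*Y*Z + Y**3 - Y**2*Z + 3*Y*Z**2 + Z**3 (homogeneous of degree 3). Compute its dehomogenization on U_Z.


f(x, y) = -2*x**3 + 2*x**2*y + x**2 + x*y**2 + x*y + y**3 - y**2 + 3*y + 1

On U_Z we set Z = 1. Each monomial c·X^i·Y^j·Z^k in F becomes c·x^i·y^j·1^k = c·x^i·y^j.
Substituting Z = 1: F(X, Y, 1) = -2*x**3 + 2*x**2*y + x**2 + x*y**2 + x*y + y**3 - y**2 + 3*y + 1.
Note: deg(f) ≤ deg(F) = 3; strict inequality happens when F is divisible by Z (lost terms).


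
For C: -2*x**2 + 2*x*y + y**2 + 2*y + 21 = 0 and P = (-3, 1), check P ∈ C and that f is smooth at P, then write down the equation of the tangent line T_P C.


Tangent line at P: 14*x - 2*y + 44 = 0.

Step 1: f(-3, 1) = 0, so P lies on C.
Step 2: partial derivatives
  f_x(x, y) = -4*x + 2*y, f_y(x, y) = 2*x + 2*y + 2.
  f_x(P) = 14, f_y(P) = -2 (gradient nonzero, so P is smooth).
Step 3: tangent line at P: 14·(x − -3) + -2·(y − 1) = 0.
Expanding: 14*x - 2*y + 44 = 0.


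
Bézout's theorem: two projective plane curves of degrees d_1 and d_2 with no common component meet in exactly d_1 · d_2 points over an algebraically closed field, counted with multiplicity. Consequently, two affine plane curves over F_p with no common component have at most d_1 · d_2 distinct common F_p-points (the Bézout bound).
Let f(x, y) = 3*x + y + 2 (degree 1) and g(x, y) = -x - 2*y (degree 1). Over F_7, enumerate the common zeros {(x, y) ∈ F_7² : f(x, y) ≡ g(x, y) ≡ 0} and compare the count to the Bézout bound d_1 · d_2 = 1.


Common zeros: {(2, 6)}; count = 1; Bézout bound = 1.

deg(f) = 1, deg(g) = 1, so Bézout bound = 1.
Scan x ∈ F_7. For each x, list the y ∈ F_7 with f(x, y) ≡ 0 and those with g(x, y) ≡ 0 (mod 7); the common zeros in that column are the intersection.
  x = 0: f ≡ 0 at y ∈ {5}; g ≡ 0 at y ∈ {0}; common: ∅.
  x = 1: f ≡ 0 at y ∈ {2}; g ≡ 0 at y ∈ {3}; common: ∅.
  x = 2: f ≡ 0 at y ∈ {6}; g ≡ 0 at y ∈ {6}; common: {6}.
  x = 3: f ≡ 0 at y ∈ {3}; g ≡ 0 at y ∈ {2}; common: ∅.
  x = 4: f ≡ 0 at y ∈ {0}; g ≡ 0 at y ∈ {5}; common: ∅.
  x = 5: f ≡ 0 at y ∈ {4}; g ≡ 0 at y ∈ {1}; common: ∅.
  x = 6: f ≡ 0 at y ∈ {1}; g ≡ 0 at y ∈ {4}; common: ∅.
Collecting: common zeros = {(2, 6)}, so the count is 1.
Comparison with the Bézout bound: 1 ≤ 1 = deg(f)·deg(g), as expected for curves with no common component (the bound is attained).


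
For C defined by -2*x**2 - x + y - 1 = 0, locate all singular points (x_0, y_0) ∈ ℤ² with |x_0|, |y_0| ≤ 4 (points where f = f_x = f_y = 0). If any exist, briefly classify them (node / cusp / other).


No singular points in the scanned grid; C is smooth there.

Compute partial derivatives:
  f_x = -4*x - 1.
  f_y = 1.
f_y = 1 is a nonzero constant, so f_y never vanishes: no point (x, y) can satisfy f = f_x = f_y = 0. In particular no (x, y) ∈ {−4, ..., 4}² is singular; the curve is smooth.


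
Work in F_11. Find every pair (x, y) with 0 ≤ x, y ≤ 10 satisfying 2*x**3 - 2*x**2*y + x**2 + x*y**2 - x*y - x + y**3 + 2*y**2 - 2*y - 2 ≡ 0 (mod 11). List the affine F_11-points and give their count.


Affine F_11-points: {(1, 0), (3, 4), (5, 3), (6, 3), (6, 5), (6, 6), (7, 0), (7, 4), (7, 9), (8, 0), (8, 3), (8, 9), (9, 7), (10, 4), (10, 8), (10, 9)}; count = 16.

For each of the 121 pairs (x, y) ∈ F_11², evaluate f(x, y) mod 11. Record the zeros.
  x = 0: [0↦9, 1↦10, 2↦10, 3↦4, 4↦9, 5↦9, 6↦10, 7↦7, 8↦6, 9↦2, 10↦1]  zeros at y ∈ ∅
  x = 1: [0↦0, 1↦10, 2↦10, 3↦6, 4↦4, 5↦10, 6↦8, 7↦4, 8↦4, 9↦3, 10↦7]  zeros at y ∈ {0}
  x = 2: [0↦5, 1↦9, 2↦5, 3↦10, 4↦8, 5↦5, 6↦7, 7↦9, 8↦6, 9↦4, 10↦9]  zeros at y ∈ ∅
  x = 3: [0↦3, 1↦8, 2↦7, 3↦6, 4↦0, 5↦6, 6↦8, 7↦1, 8↦2, 9↦6, 10↦8]  zeros at y ∈ {4}
  x = 4: [0↦6, 1↦8, 2↦6, 3↦6, 4↦3, 5↦3, 6↦1, 7↦3, 8↦4, 9↦10, 10↦5]  zeros at y ∈ ∅
  x = 5: [0↦4, 1↦10, 2↦3, 3↦0, 4↦7, 5↦8, 6↦9, 7↦5, 8↦2, 9↦6, 10↦1]  zeros at y ∈ {3}
  x = 6: [0↦9, 1↦4, 2↦10, 3↦0, 4↦2, 5↦0, 6↦0, 7↦8, 8↦8, 9↦6, 10↦8]  zeros at y ∈ {3, 5, 6}
  x = 7: [0↦0, 1↦2, 2↦6, 3↦7, 4↦0, 5↦2, 6↦8, 7↦2, 8↦1, 9↦0, 10↦5]  zeros at y ∈ {0, 4, 9}
  x = 8: [0↦0, 1↦5, 2↦3, 3↦0, 4↦2, 5↦4, 6↦1, 7↦10, 8↦4, 9↦0, 10↦4]  zeros at y ∈ {0, 3, 9}
  x = 9: [0↦10, 1↦3, 2↦2, 3↦2, 4↦9, 5↦7, 6↦2, 7↦0, 8↦7, 9↦7, 10↦6]  zeros at y ∈ {7}
  x = 10: [0↦9, 1↦8, 2↦4, 3↦3, 4↦0, 5↦1, 6↦1, 7↦6, 8↦0, 9↦0, 10↦1]  zeros at y ∈ {4, 8, 9}
Collecting zeros: affine points = {(1, 0), (3, 4), (5, 3), (6, 3), (6, 5), (6, 6), (7, 0), (7, 4), (7, 9), (8, 0), (8, 3), (8, 9), (9, 7), (10, 4), (10, 8), (10, 9)}.
Total count |C(F_11)_aff| = 16.


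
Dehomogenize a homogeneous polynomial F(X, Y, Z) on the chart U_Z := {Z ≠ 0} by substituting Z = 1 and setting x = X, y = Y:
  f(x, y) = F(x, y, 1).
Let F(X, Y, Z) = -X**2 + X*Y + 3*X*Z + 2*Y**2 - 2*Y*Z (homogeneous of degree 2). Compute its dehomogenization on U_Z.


f(x, y) = -x**2 + x*y + 3*x + 2*y**2 - 2*y

On U_Z we set Z = 1. Each monomial c·X^i·Y^j·Z^k in F becomes c·x^i·y^j·1^k = c·x^i·y^j.
Substituting Z = 1: F(X, Y, 1) = -x**2 + x*y + 3*x + 2*y**2 - 2*y.
Note: deg(f) ≤ deg(F) = 2; strict inequality happens when F is divisible by Z (lost terms).


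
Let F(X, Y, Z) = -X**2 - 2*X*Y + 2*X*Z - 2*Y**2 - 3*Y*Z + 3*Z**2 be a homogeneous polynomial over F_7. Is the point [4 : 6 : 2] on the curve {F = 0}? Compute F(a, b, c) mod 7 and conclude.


F(4,6,2) ≡ 3 (mod 7); P is NOT on the curve.

Evaluate F(4, 6, 2) term-by-term (mod 7).
  -X**2 ↦ -1·16·1·1 = -16
  -2*X*Y ↦ -2·4·6·1 = -48
  2*X*Z ↦ 2·4·1·2 = 16
  -2*Y**2 ↦ -2·1·36·1 = -72
  -3*Y*Z ↦ -3·1·6·2 = -36
  3*Z**2 ↦ 3·1·1·4 = 12
Sum: F(4, 6, 2) = (-16) + (-48) + (16) + (-72) + (-36) + (12) = -144.
Reducing mod 7: -144 ≡ 3 (mod 7).
Since F(a, b, c) ≡ 3 ≠ 0 (mod 7), P does NOT lie on the curve.


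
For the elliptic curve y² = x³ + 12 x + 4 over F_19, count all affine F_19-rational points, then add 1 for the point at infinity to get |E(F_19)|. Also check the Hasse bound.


Affine points = {(0, 2), (0, 17), (1, 6), (1, 13), (2, 6), (2, 13), (6, 8), (6, 11), (8, 2), (8, 17), (9, 9), (9, 10), (11, 2), (11, 17), (13, 1), (13, 18), (14, 3), (14, 16), (15, 5), (15, 14), (16, 6), (16, 13)}; affine count = 22; |E(F_19)| = 23.

Discriminant check: Δ ∝ 4a³ + 27b² = 4·12³ + 27·4² = 4·1728 + 27·16 ≡ 10 (mod 19). Nonzero ⇒ E is nonsingular.
For each x ∈ F_19, compute rhs = x³ + 12·x + 4 mod 19, then count y ∈ F_19 with y² ≡ rhs.
  x = 0: rhs = 4, matching y values: 2, 17 (2 points).
  x = 1: rhs = 17, matching y values: 6, 13 (2 points).
  x = 2: rhs = 17, matching y values: 6, 13 (2 points).
  x = 3: rhs = 10, matching y values: none (0 points).
  x = 4: rhs = 2, matching y values: none (0 points).
  x = 5: rhs = 18, matching y values: none (0 points).
  x = 6: rhs = 7, matching y values: 8, 11 (2 points).
  x = 7: rhs = 13, matching y values: none (0 points).
  x = 8: rhs = 4, matching y values: 2, 17 (2 points).
  x = 9: rhs = 5, matching y values: 9, 10 (2 points).
  x = 10: rhs = 3, matching y values: none (0 points).
  x = 11: rhs = 4, matching y values: 2, 17 (2 points).
  x = 12: rhs = 14, matching y values: none (0 points).
  x = 13: rhs = 1, matching y values: 1, 18 (2 points).
  x = 14: rhs = 9, matching y values: 3, 16 (2 points).
  x = 15: rhs = 6, matching y values: 5, 14 (2 points).
  x = 16: rhs = 17, matching y values: 6, 13 (2 points).
  x = 17: rhs = 10, matching y values: none (0 points).
  x = 18: rhs = 10, matching y values: none (0 points).
Total affine count: 22.
Full point count |E(F_19)| = 22 + 1 = 23.
Hasse bound: |23 − (19+1)| = |3| = 3 ≤ 2√19 ≈ 8.7178 ✓.
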